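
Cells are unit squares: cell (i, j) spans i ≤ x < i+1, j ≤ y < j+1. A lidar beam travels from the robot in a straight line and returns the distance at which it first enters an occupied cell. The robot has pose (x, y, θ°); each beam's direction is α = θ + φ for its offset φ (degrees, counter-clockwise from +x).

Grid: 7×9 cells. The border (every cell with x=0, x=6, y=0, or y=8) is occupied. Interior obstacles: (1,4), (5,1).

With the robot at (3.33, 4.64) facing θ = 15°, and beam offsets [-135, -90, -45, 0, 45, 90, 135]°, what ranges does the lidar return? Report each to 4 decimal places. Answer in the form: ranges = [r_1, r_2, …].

beam 1: φ=-135°, α=240°
  direction (-0.5000, -0.8660); cell (3,4); t to first gridline: x 0.6600, y 0.7390 (then +2.0000 / +1.1547)
    (2,4) via x @ 0.6600
    (2,3) via y @ 0.7390
    (2,2) via y @ 1.8937
    (1,2) via x @ 2.6600
    (1,1) via y @ 3.0484
    (1,0) via y @ 4.2031  # hit
  → r_1 = 4.2031
beam 2: φ=-90°, α=285°
  direction (0.2588, -0.9659); cell (3,4); t to first gridline: x 2.5887, y 0.6626 (then +3.8637 / +1.0353)
    (3,3) via y @ 0.6626
    (3,2) via y @ 1.6979
    (4,2) via x @ 2.5887
    (4,1) via y @ 2.7331
    (4,0) via y @ 3.7684  # hit
  → r_2 = 3.7684
beam 3: φ=-45°, α=330°
  direction (0.8660, -0.5000); cell (3,4); t to first gridline: x 0.7736, y 1.2800 (then +1.1547 / +2.0000)
    (4,4) via x @ 0.7736
    (4,3) via y @ 1.2800
    (5,3) via x @ 1.9283
    (6,3) via x @ 3.0831  # hit
  → r_3 = 3.0831
beam 4: φ=0°, α=15°
  direction (0.9659, 0.2588); cell (3,4); t to first gridline: x 0.6936, y 1.3909 (then +1.0353 / +3.8637)
    (4,4) via x @ 0.6936
    (4,5) via y @ 1.3909
    (5,5) via x @ 1.7289
    (6,5) via x @ 2.7642  # hit
  → r_4 = 2.7642
beam 5: φ=45°, α=60°
  direction (0.5000, 0.8660); cell (3,4); t to first gridline: x 1.3400, y 0.4157 (then +2.0000 / +1.1547)
    (3,5) via y @ 0.4157
    (4,5) via x @ 1.3400
    (4,6) via y @ 1.5704
    (4,7) via y @ 2.7251
    (5,7) via x @ 3.3400
    (5,8) via y @ 3.8798  # hit
  → r_5 = 3.8798
beam 6: φ=90°, α=105°
  direction (-0.2588, 0.9659); cell (3,4); t to first gridline: x 1.2750, y 0.3727 (then +3.8637 / +1.0353)
    (3,5) via y @ 0.3727
    (2,5) via x @ 1.2750
    (2,6) via y @ 1.4080
    (2,7) via y @ 2.4433
    (2,8) via y @ 3.4785  # hit
  → r_6 = 3.4785
beam 7: φ=135°, α=150°
  direction (-0.8660, 0.5000); cell (3,4); t to first gridline: x 0.3811, y 0.7200 (then +1.1547 / +2.0000)
    (2,4) via x @ 0.3811
    (2,5) via y @ 0.7200
    (1,5) via x @ 1.5358
    (0,5) via x @ 2.6905  # hit
  → r_7 = 2.6905

ranges = [4.2031, 3.7684, 3.0831, 2.7642, 3.8798, 3.4785, 2.6905]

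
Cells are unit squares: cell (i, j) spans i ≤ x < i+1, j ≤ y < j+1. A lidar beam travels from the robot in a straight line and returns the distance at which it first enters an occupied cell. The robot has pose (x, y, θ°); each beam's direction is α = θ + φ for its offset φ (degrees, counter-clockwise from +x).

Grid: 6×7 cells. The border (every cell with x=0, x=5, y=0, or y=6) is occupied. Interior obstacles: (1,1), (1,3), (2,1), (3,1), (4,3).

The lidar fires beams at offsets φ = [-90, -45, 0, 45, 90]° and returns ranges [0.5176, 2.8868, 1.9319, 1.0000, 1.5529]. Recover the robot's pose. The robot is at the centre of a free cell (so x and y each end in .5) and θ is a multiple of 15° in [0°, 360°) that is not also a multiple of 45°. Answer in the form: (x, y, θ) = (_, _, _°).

The pose lattice has 15·16 = 240 candidates. Test each by forward raycasting.
  (3.5, 2.5, 120°): beam 1 = 1.0000 ≠ 0.5176 ✗
  (1.5, 4.5, 345°): beam 2 = 0.5774 ≠ 2.8868 ✗
  (1.5, 4.5, 300°): beam 1 = 0.5774 ≠ 0.5176 ✗
  (4.5, 5.5, 255°): beam 1 = 1.9319 ≠ 0.5176 ✗
  (3.5, 5.5, 150°): beam 1 = 0.5774 ≠ 0.5176 ✗
  …
  (4.5, 2.5, 195°): r_1=0.5176, r_2=2.8868, r_3=1.9319, r_4=1.0000, r_5=1.5529 — all match ✓
No second candidate reproduces the full scan.

(x, y, θ) = (4.5, 2.5, 195°)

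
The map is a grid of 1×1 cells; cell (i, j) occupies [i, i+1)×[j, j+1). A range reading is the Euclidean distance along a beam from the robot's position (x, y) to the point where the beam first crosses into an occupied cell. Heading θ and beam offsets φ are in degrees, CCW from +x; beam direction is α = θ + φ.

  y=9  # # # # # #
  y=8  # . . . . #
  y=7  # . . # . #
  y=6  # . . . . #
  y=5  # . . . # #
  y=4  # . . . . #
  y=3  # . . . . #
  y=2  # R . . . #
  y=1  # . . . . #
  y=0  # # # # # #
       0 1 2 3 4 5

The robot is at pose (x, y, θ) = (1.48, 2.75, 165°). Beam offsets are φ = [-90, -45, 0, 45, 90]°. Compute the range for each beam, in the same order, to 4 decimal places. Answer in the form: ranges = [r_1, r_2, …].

beam 1: φ=-90°, α=75°
  d=(0.2588,0.9659)  start (1,2)  tX=2.0091 tY=0.2588  stride 1/|dx|=3.8637 1/|dy|=1.0353
    cross y-line → (1,3), t=0.2588
    cross y-line → (1,4), t=1.2941
    cross x-line → (2,4), t=2.0091
    cross y-line → (2,5), t=2.3294
    cross y-line → (2,6), t=3.3646
    cross y-line → (2,7), t=4.3999
    cross y-line → (2,8), t=5.4352
    cross x-line → (3,8), t=5.8728
    cross y-line → (3,9), t=6.4705 (wall)
  → r_1 = 6.4705
beam 2: φ=-45°, α=120°
  d=(-0.5000,0.8660)  start (1,2)  tX=0.9600 tY=0.2887  stride 1/|dx|=2.0000 1/|dy|=1.1547
    cross y-line → (1,3), t=0.2887
    cross x-line → (0,3), t=0.9600 (wall)
  → r_2 = 0.9600
beam 3: φ=0°, α=165°
  d=(-0.9659,0.2588)  start (1,2)  tX=0.4969 tY=0.9659  stride 1/|dx|=1.0353 1/|dy|=3.8637
    cross x-line → (0,2), t=0.4969 (wall)
  → r_3 = 0.4969
beam 4: φ=45°, α=210°
  d=(-0.8660,-0.5000)  start (1,2)  tX=0.5543 tY=1.5000  stride 1/|dx|=1.1547 1/|dy|=2.0000
    cross x-line → (0,2), t=0.5543 (wall)
  → r_4 = 0.5543
beam 5: φ=90°, α=255°
  d=(-0.2588,-0.9659)  start (1,2)  tX=1.8546 tY=0.7765  stride 1/|dx|=3.8637 1/|dy|=1.0353
    cross y-line → (1,1), t=0.7765
    cross y-line → (1,0), t=1.8117 (wall)
  → r_5 = 1.8117

ranges = [6.4705, 0.9600, 0.4969, 0.5543, 1.8117]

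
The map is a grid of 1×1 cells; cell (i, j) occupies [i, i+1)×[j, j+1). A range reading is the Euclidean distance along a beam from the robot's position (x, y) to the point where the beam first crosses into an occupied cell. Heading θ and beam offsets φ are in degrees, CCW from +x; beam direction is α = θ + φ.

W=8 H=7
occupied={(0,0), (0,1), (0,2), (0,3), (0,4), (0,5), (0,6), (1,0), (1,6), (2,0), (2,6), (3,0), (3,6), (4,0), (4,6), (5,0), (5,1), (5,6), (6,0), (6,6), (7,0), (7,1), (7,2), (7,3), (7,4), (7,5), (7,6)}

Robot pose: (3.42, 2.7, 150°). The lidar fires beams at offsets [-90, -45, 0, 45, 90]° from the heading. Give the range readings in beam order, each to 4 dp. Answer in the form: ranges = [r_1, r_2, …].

beam 1: φ=-90°, α=60°
  d=(0.5000,0.8660)  start (3,2)  tX=1.1600 tY=0.3464  stride 1/|dx|=2.0000 1/|dy|=1.1547
    cross y-line → (3,3), t=0.3464
    cross x-line → (4,3), t=1.1600
    cross y-line → (4,4), t=1.5011
    cross y-line → (4,5), t=2.6558
    cross x-line → (5,5), t=3.1600
    cross y-line → (5,6), t=3.8105 (wall)
  → r_1 = 3.8105
beam 2: φ=-45°, α=105°
  d=(-0.2588,0.9659)  start (3,2)  tX=1.6228 tY=0.3106  stride 1/|dx|=3.8637 1/|dy|=1.0353
    cross y-line → (3,3), t=0.3106
    cross y-line → (3,4), t=1.3459
    cross x-line → (2,4), t=1.6228
    cross y-line → (2,5), t=2.3811
    cross y-line → (2,6), t=3.4164 (wall)
  → r_2 = 3.4164
beam 3: φ=0°, α=150°
  d=(-0.8660,0.5000)  start (3,2)  tX=0.4850 tY=0.6000  stride 1/|dx|=1.1547 1/|dy|=2.0000
    cross x-line → (2,2), t=0.4850
    cross y-line → (2,3), t=0.6000
    cross x-line → (1,3), t=1.6397
    cross y-line → (1,4), t=2.6000
    cross x-line → (0,4), t=2.7944 (wall)
  → r_3 = 2.7944
beam 4: φ=45°, α=195°
  d=(-0.9659,-0.2588)  start (3,2)  tX=0.4348 tY=2.7046  stride 1/|dx|=1.0353 1/|dy|=3.8637
    cross x-line → (2,2), t=0.4348
    cross x-line → (1,2), t=1.4701
    cross x-line → (0,2), t=2.5054 (wall)
  → r_4 = 2.5054
beam 5: φ=90°, α=240°
  d=(-0.5000,-0.8660)  start (3,2)  tX=0.8400 tY=0.8083  stride 1/|dx|=2.0000 1/|dy|=1.1547
    cross y-line → (3,1), t=0.8083
    cross x-line → (2,1), t=0.8400
    cross y-line → (2,0), t=1.9630 (wall)
  → r_5 = 1.9630

ranges = [3.8105, 3.4164, 2.7944, 2.5054, 1.9630]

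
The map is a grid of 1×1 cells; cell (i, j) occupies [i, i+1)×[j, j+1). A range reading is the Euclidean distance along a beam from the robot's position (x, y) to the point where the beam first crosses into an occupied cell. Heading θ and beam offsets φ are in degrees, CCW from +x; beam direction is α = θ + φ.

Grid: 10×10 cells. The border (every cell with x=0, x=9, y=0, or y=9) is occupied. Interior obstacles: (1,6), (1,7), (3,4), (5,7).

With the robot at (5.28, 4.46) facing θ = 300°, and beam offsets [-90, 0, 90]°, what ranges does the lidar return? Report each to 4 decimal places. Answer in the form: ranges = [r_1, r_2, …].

ranges = [4.9421, 3.9953, 4.2955]

beam 1: φ=-90°, α=210°
  dir = (cos 210°, sin 210°) = (-0.8660, -0.5000); from cell (5,4)
  next x-line at t=0.3233, next y-line at t=0.9200; Δt_x=1.1547, Δt_y=2.0000
    x: enter (4,4) at t=0.3233
    y: enter (4,3) at t=0.9200
    x: enter (3,3) at t=1.4780
    x: enter (2,3) at t=2.6327
    y: enter (2,2) at t=2.9200
    x: enter (1,2) at t=3.7874
    y: enter (1,1) at t=4.9200
    x: enter (0,1) at t=4.9421 ← occupied
  → r_1 = 4.9421
beam 2: φ=0°, α=300°
  dir = (cos 300°, sin 300°) = (0.5000, -0.8660); from cell (5,4)
  next x-line at t=1.4400, next y-line at t=0.5312; Δt_x=2.0000, Δt_y=1.1547
    y: enter (5,3) at t=0.5312
    x: enter (6,3) at t=1.4400
    y: enter (6,2) at t=1.6859
    y: enter (6,1) at t=2.8406
    x: enter (7,1) at t=3.4400
    y: enter (7,0) at t=3.9953 ← occupied
  → r_2 = 3.9953
beam 3: φ=90°, α=30°
  dir = (cos 30°, sin 30°) = (0.8660, 0.5000); from cell (5,4)
  next x-line at t=0.8314, next y-line at t=1.0800; Δt_x=1.1547, Δt_y=2.0000
    x: enter (6,4) at t=0.8314
    y: enter (6,5) at t=1.0800
    x: enter (7,5) at t=1.9861
    y: enter (7,6) at t=3.0800
    x: enter (8,6) at t=3.1408
    x: enter (9,6) at t=4.2955 ← occupied
  → r_3 = 4.2955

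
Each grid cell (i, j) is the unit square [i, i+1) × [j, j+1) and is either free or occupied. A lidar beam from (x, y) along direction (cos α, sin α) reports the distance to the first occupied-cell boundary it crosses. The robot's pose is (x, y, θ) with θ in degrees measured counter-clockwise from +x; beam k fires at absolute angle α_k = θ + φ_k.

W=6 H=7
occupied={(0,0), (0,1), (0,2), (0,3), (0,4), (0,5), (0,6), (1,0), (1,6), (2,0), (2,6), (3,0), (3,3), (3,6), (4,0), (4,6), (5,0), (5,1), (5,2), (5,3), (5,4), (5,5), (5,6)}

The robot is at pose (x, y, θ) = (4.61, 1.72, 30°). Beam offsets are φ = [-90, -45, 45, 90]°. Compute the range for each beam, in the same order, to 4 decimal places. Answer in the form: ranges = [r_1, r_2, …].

ranges = [0.7800, 0.4038, 1.5068, 1.4780]

beam 1: φ=-90°, α=300°
  cosα=0.5000 sinα=-0.8660 | (4,1) | tMaxX 0.7800 tMaxY 0.8314 | tΔX 2.0000 tΔY 1.1547
    t=0.7800 [x] (5,1) — stop
  → r_1 = 0.7800
beam 2: φ=-45°, α=345°
  cosα=0.9659 sinα=-0.2588 | (4,1) | tMaxX 0.4038 tMaxY 2.7819 | tΔX 1.0353 tΔY 3.8637
    t=0.4038 [x] (5,1) — stop
  → r_2 = 0.4038
beam 3: φ=45°, α=75°
  cosα=0.2588 sinα=0.9659 | (4,1) | tMaxX 1.5068 tMaxY 0.2899 | tΔX 3.8637 tΔY 1.0353
    t=0.2899 [y] (4,2)
    t=1.3252 [y] (4,3)
    t=1.5068 [x] (5,3) — stop
  → r_3 = 1.5068
beam 4: φ=90°, α=120°
  cosα=-0.5000 sinα=0.8660 | (4,1) | tMaxX 1.2200 tMaxY 0.3233 | tΔX 2.0000 tΔY 1.1547
    t=0.3233 [y] (4,2)
    t=1.2200 [x] (3,2)
    t=1.4780 [y] (3,3) — stop
  → r_4 = 1.4780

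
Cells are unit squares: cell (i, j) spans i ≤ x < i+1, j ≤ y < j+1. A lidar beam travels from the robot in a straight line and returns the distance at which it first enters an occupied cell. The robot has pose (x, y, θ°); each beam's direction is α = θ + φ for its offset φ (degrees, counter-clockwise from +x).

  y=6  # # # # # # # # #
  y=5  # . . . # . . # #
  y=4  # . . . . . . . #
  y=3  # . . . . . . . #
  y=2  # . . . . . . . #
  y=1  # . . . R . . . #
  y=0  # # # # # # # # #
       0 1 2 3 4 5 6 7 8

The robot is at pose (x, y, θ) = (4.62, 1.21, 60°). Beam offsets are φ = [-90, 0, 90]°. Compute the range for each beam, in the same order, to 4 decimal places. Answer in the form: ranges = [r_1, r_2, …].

ranges = [0.4200, 4.7600, 4.1800]

beam 1: φ=-90°, α=330°
  d=(0.8660,-0.5000)  start (4,1)  tX=0.4388 tY=0.4200  stride 1/|dx|=1.1547 1/|dy|=2.0000
    cross y-line → (4,0), t=0.4200 (wall)
  → r_1 = 0.4200
beam 2: φ=0°, α=60°
  d=(0.5000,0.8660)  start (4,1)  tX=0.7600 tY=0.9122  stride 1/|dx|=2.0000 1/|dy|=1.1547
    cross x-line → (5,1), t=0.7600
    cross y-line → (5,2), t=0.9122
    cross y-line → (5,3), t=2.0669
    cross x-line → (6,3), t=2.7600
    cross y-line → (6,4), t=3.2216
    cross y-line → (6,5), t=4.3763
    cross x-line → (7,5), t=4.7600 (wall)
  → r_2 = 4.7600
beam 3: φ=90°, α=150°
  d=(-0.8660,0.5000)  start (4,1)  tX=0.7159 tY=1.5800  stride 1/|dx|=1.1547 1/|dy|=2.0000
    cross x-line → (3,1), t=0.7159
    cross y-line → (3,2), t=1.5800
    cross x-line → (2,2), t=1.8706
    cross x-line → (1,2), t=3.0253
    cross y-line → (1,3), t=3.5800
    cross x-line → (0,3), t=4.1800 (wall)
  → r_3 = 4.1800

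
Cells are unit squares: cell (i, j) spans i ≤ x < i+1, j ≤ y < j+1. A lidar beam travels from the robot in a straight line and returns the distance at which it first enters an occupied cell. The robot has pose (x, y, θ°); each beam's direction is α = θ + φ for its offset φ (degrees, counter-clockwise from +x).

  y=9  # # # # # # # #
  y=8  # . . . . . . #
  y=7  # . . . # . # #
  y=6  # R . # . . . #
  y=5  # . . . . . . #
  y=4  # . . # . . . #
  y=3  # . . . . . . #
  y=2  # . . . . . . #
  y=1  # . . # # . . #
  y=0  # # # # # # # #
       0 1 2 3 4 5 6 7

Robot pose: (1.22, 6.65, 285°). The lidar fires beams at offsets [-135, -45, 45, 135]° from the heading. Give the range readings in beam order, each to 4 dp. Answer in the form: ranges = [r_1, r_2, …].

ranges = [0.2540, 0.4400, 6.6742, 2.7135]

beam 1: φ=-135°, α=150°
  dir = (cos 150°, sin 150°) = (-0.8660, 0.5000); from cell (1,6)
  next x-line at t=0.2540, next y-line at t=0.7000; Δt_x=1.1547, Δt_y=2.0000
    x: enter (0,6) at t=0.2540 ← occupied
  → r_1 = 0.2540
beam 2: φ=-45°, α=240°
  dir = (cos 240°, sin 240°) = (-0.5000, -0.8660); from cell (1,6)
  next x-line at t=0.4400, next y-line at t=0.7506; Δt_x=2.0000, Δt_y=1.1547
    x: enter (0,6) at t=0.4400 ← occupied
  → r_2 = 0.4400
beam 3: φ=45°, α=330°
  dir = (cos 330°, sin 330°) = (0.8660, -0.5000); from cell (1,6)
  next x-line at t=0.9007, next y-line at t=1.3000; Δt_x=1.1547, Δt_y=2.0000
    x: enter (2,6) at t=0.9007
    y: enter (2,5) at t=1.3000
    x: enter (3,5) at t=2.0554
    x: enter (4,5) at t=3.2101
    y: enter (4,4) at t=3.3000
    x: enter (5,4) at t=4.3648
    y: enter (5,3) at t=5.3000
    x: enter (6,3) at t=5.5195
    x: enter (7,3) at t=6.6742 ← occupied
  → r_3 = 6.6742
beam 4: φ=135°, α=60°
  dir = (cos 60°, sin 60°) = (0.5000, 0.8660); from cell (1,6)
  next x-line at t=1.5600, next y-line at t=0.4041; Δt_x=2.0000, Δt_y=1.1547
    y: enter (1,7) at t=0.4041
    y: enter (1,8) at t=1.5588
    x: enter (2,8) at t=1.5600
    y: enter (2,9) at t=2.7135 ← occupied
  → r_4 = 2.7135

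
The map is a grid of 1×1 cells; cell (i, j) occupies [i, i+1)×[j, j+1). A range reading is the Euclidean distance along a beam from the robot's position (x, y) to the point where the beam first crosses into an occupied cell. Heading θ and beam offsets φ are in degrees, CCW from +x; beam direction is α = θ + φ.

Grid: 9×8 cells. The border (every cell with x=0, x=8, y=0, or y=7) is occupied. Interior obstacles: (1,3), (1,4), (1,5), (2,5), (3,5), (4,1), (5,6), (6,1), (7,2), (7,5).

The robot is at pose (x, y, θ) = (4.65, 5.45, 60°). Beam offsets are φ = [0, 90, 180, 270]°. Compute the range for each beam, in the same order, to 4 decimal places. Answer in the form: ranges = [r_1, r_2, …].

beam 1: φ=0°, α=60°
  cosα=0.5000 sinα=0.8660 | (4,5) | tMaxX 0.7000 tMaxY 0.6351 | tΔX 2.0000 tΔY 1.1547
    t=0.6351 [y] (4,6)
    t=0.7000 [x] (5,6) — stop
  → r_1 = 0.7000
beam 2: φ=90°, α=150°
  cosα=-0.8660 sinα=0.5000 | (4,5) | tMaxX 0.7506 tMaxY 1.1000 | tΔX 1.1547 tΔY 2.0000
    t=0.7506 [x] (3,5) — stop
  → r_2 = 0.7506
beam 3: φ=180°, α=240°
  cosα=-0.5000 sinα=-0.8660 | (4,5) | tMaxX 1.3000 tMaxY 0.5196 | tΔX 2.0000 tΔY 1.1547
    t=0.5196 [y] (4,4)
    t=1.3000 [x] (3,4)
    t=1.6743 [y] (3,3)
    t=2.8290 [y] (3,2)
    t=3.3000 [x] (2,2)
    t=3.9837 [y] (2,1)
    t=5.1384 [y] (2,0) — stop
  → r_3 = 5.1384
beam 4: φ=270°, α=330°
  cosα=0.8660 sinα=-0.5000 | (4,5) | tMaxX 0.4041 tMaxY 0.9000 | tΔX 1.1547 tΔY 2.0000
    t=0.4041 [x] (5,5)
    t=0.9000 [y] (5,4)
    t=1.5588 [x] (6,4)
    t=2.7135 [x] (7,4)
    t=2.9000 [y] (7,3)
    t=3.8682 [x] (8,3) — stop
  → r_4 = 3.8682

ranges = [0.7000, 0.7506, 5.1384, 3.8682]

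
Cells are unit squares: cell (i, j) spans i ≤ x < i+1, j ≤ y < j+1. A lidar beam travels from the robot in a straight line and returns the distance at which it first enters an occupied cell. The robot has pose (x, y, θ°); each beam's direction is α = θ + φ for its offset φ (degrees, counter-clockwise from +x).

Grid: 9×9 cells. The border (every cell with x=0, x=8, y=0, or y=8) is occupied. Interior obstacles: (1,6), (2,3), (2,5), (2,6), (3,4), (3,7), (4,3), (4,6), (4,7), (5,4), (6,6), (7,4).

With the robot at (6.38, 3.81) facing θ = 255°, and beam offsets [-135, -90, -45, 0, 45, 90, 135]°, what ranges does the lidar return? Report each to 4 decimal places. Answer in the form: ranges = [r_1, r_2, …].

ranges = [0.7600, 0.7341, 1.5935, 2.9091, 3.2400, 1.6771, 0.7159]

beam 1: φ=-135°, α=120°
  direction (-0.5000, 0.8660); cell (6,3); t to first gridline: x 0.7600, y 0.2194 (then +2.0000 / +1.1547)
    (6,4) via y @ 0.2194
    (5,4) via x @ 0.7600  # hit
  → r_1 = 0.7600
beam 2: φ=-90°, α=165°
  direction (-0.9659, 0.2588); cell (6,3); t to first gridline: x 0.3934, y 0.7341 (then +1.0353 / +3.8637)
    (5,3) via x @ 0.3934
    (5,4) via y @ 0.7341  # hit
  → r_2 = 0.7341
beam 3: φ=-45°, α=210°
  direction (-0.8660, -0.5000); cell (6,3); t to first gridline: x 0.4388, y 1.6200 (then +1.1547 / +2.0000)
    (5,3) via x @ 0.4388
    (4,3) via x @ 1.5935  # hit
  → r_3 = 1.5935
beam 4: φ=0°, α=255°
  direction (-0.2588, -0.9659); cell (6,3); t to first gridline: x 1.4682, y 0.8386 (then +3.8637 / +1.0353)
    (6,2) via y @ 0.8386
    (5,2) via x @ 1.4682
    (5,1) via y @ 1.8738
    (5,0) via y @ 2.9091  # hit
  → r_4 = 2.9091
beam 5: φ=45°, α=300°
  direction (0.5000, -0.8660); cell (6,3); t to first gridline: x 1.2400, y 0.9353 (then +2.0000 / +1.1547)
    (6,2) via y @ 0.9353
    (7,2) via x @ 1.2400
    (7,1) via y @ 2.0900
    (8,1) via x @ 3.2400  # hit
  → r_5 = 3.2400
beam 6: φ=90°, α=345°
  direction (0.9659, -0.2588); cell (6,3); t to first gridline: x 0.6419, y 3.1296 (then +1.0353 / +3.8637)
    (7,3) via x @ 0.6419
    (8,3) via x @ 1.6771  # hit
  → r_6 = 1.6771
beam 7: φ=135°, α=30°
  direction (0.8660, 0.5000); cell (6,3); t to first gridline: x 0.7159, y 0.3800 (then +1.1547 / +2.0000)
    (6,4) via y @ 0.3800
    (7,4) via x @ 0.7159  # hit
  → r_7 = 0.7159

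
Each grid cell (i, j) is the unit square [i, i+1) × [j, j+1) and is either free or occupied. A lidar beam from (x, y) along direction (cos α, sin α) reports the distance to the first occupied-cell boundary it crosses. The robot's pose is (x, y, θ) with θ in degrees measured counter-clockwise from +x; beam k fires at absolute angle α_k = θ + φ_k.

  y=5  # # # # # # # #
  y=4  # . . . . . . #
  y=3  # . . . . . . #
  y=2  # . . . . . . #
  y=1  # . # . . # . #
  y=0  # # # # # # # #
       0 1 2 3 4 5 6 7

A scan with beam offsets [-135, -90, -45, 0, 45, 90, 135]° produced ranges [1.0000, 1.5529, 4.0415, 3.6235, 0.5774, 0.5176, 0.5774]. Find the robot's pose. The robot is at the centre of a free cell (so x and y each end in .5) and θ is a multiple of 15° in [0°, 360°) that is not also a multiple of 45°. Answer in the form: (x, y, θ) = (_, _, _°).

(x, y, θ) = (3.5, 1.5, 105°)

Candidates: 22 free-cell centres × 16 headings = 352 poses. Raycast each; keep the one whose scan matches to 4 dp.
  (6.5, 1.5, 75°): beam 1 = 0.5774 ≠ 1.0000 ✗
  (5.5, 3.5, 30°): beam 1 = 1.5529 ≠ 1.0000 ✗
  (4.5, 3.5, 165°): beam 1 = 2.8868 ≠ 1.0000 ✗
  (1.5, 4.5, 165°): beam 2 = 0.5176 ≠ 1.5529 ✗
  …
  (3.5, 1.5, 105°): r_1=1.0000, r_2=1.5529, r_3=4.0415, r_4=3.6235, r_5=0.5774, r_6=0.5176, r_7=0.5774 — all match ✓
Unique over the lattice → pose = (3.5, 1.5, 105°).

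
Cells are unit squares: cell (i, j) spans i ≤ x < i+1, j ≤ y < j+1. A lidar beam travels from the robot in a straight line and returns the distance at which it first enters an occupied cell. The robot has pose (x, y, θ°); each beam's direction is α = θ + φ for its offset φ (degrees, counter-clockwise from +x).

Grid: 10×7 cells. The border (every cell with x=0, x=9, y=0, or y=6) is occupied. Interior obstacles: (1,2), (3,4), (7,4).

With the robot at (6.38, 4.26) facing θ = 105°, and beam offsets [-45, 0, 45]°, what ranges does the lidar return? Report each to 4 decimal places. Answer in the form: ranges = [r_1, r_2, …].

beam 1: φ=-45°, α=60°
  d=(0.5000,0.8660)  start (6,4)  tX=1.2400 tY=0.8545  stride 1/|dx|=2.0000 1/|dy|=1.1547
    cross y-line → (6,5), t=0.8545
    cross x-line → (7,5), t=1.2400
    cross y-line → (7,6), t=2.0092 (wall)
  → r_1 = 2.0092
beam 2: φ=0°, α=105°
  d=(-0.2588,0.9659)  start (6,4)  tX=1.4682 tY=0.7661  stride 1/|dx|=3.8637 1/|dy|=1.0353
    cross y-line → (6,5), t=0.7661
    cross x-line → (5,5), t=1.4682
    cross y-line → (5,6), t=1.8014 (wall)
  → r_2 = 1.8014
beam 3: φ=45°, α=150°
  d=(-0.8660,0.5000)  start (6,4)  tX=0.4388 tY=1.4800  stride 1/|dx|=1.1547 1/|dy|=2.0000
    cross x-line → (5,4), t=0.4388
    cross y-line → (5,5), t=1.4800
    cross x-line → (4,5), t=1.5935
    cross x-line → (3,5), t=2.7482
    cross y-line → (3,6), t=3.4800 (wall)
  → r_3 = 3.4800

ranges = [2.0092, 1.8014, 3.4800]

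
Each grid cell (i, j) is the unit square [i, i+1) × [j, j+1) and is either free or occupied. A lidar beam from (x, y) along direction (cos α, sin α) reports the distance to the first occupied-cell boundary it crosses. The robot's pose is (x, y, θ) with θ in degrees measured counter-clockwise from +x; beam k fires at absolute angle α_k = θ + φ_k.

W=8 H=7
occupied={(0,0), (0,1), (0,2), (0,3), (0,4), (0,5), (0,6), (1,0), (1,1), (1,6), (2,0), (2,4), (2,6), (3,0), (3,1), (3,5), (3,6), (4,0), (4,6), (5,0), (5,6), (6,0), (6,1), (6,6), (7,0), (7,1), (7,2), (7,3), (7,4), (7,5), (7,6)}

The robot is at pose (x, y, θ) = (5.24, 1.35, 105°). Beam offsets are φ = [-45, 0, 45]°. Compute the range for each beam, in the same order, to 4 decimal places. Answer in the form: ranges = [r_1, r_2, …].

beam 1: φ=-45°, α=60°
  dir = (cos 60°, sin 60°) = (0.5000, 0.8660); from cell (5,1)
  next x-line at t=1.5200, next y-line at t=0.7506; Δt_x=2.0000, Δt_y=1.1547
    y: enter (5,2) at t=0.7506
    x: enter (6,2) at t=1.5200
    y: enter (6,3) at t=1.9053
    y: enter (6,4) at t=3.0600
    x: enter (7,4) at t=3.5200 ← occupied
  → r_1 = 3.5200
beam 2: φ=0°, α=105°
  dir = (cos 105°, sin 105°) = (-0.2588, 0.9659); from cell (5,1)
  next x-line at t=0.9273, next y-line at t=0.6729; Δt_x=3.8637, Δt_y=1.0353
    y: enter (5,2) at t=0.6729
    x: enter (4,2) at t=0.9273
    y: enter (4,3) at t=1.7082
    y: enter (4,4) at t=2.7435
    y: enter (4,5) at t=3.7788
    x: enter (3,5) at t=4.7910 ← occupied
  → r_2 = 4.7910
beam 3: φ=45°, α=150°
  dir = (cos 150°, sin 150°) = (-0.8660, 0.5000); from cell (5,1)
  next x-line at t=0.2771, next y-line at t=1.3000; Δt_x=1.1547, Δt_y=2.0000
    x: enter (4,1) at t=0.2771
    y: enter (4,2) at t=1.3000
    x: enter (3,2) at t=1.4318
    x: enter (2,2) at t=2.5865
    y: enter (2,3) at t=3.3000
    x: enter (1,3) at t=3.7412
    x: enter (0,3) at t=4.8959 ← occupied
  → r_3 = 4.8959

ranges = [3.5200, 4.7910, 4.8959]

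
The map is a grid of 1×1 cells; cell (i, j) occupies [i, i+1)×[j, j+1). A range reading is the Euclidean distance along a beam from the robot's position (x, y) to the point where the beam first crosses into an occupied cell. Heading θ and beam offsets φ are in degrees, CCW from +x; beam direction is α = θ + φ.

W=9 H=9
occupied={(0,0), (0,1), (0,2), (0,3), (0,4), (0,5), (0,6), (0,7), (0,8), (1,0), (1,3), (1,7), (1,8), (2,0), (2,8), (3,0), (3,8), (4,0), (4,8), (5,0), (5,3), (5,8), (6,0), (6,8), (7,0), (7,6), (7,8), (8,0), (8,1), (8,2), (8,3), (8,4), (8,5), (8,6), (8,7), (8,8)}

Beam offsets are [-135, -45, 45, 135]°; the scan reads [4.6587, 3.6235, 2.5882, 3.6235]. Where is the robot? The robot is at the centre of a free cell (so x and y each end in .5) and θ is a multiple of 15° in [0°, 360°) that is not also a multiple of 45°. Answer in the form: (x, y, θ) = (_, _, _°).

The pose lattice has 45·16 = 720 candidates. Test each by forward raycasting.
  (4.5, 4.5, 255°): beam 1 = 4.0415 ≠ 4.6587 ✗
  (1.5, 4.5, 210°): beam 1 = 3.6235 ≠ 4.6587 ✗
  (2.5, 1.5, 165°): beam 1 = 3.0000 ≠ 4.6587 ✗
  (4.5, 6.5, 255°): beam 1 = 1.7321 ≠ 4.6587 ✗
  …
  (4.5, 5.5, 30°): r_1=4.6587, r_2=3.6235, r_3=2.5882, r_4=3.6235 — all match ✓
Unique over the lattice → pose = (4.5, 5.5, 30°).

(x, y, θ) = (4.5, 5.5, 30°)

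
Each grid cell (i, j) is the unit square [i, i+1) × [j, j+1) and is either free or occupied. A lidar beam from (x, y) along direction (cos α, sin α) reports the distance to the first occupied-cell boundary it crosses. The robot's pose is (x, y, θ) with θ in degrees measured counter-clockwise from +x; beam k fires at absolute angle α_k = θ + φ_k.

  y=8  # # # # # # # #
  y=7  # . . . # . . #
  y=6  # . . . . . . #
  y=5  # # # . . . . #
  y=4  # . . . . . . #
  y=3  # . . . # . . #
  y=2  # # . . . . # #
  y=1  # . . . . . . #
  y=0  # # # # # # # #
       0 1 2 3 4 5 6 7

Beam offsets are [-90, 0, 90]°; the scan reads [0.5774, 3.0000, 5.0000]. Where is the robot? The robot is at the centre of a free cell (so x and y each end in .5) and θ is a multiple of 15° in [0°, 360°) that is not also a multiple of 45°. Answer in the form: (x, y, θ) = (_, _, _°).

Candidates: 36 free-cell centres × 16 headings = 576 poses. Raycast each; keep the one whose scan matches to 4 dp.
  (3.5, 5.5, 195°): beam 1 = 2.5882 ≠ 0.5774 ✗
  (3.5, 6.5, 345°): beam 1 = 5.6940 ≠ 0.5774 ✗
  (1.5, 1.5, 60°): beam 1 = 1.0000 ≠ 0.5774 ✗
  (6.5, 1.5, 15°): beam 1 = 0.5176 ≠ 0.5774 ✗
  …
  (4.5, 6.5, 150°): r_1=0.5774, r_2=3.0000, r_3=5.0000 — all match ✓
Only this pose fits every beam.

(x, y, θ) = (4.5, 6.5, 150°)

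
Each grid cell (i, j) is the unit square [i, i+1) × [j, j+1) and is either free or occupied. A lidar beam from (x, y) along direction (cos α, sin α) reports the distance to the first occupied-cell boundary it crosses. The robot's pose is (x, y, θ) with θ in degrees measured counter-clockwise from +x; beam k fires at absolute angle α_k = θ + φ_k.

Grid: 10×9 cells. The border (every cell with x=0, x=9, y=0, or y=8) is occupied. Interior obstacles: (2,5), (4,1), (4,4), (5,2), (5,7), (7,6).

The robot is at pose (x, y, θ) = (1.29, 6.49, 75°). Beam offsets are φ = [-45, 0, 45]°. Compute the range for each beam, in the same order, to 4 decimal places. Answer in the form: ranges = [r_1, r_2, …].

ranges = [3.0200, 1.5633, 0.5800]

beam 1: φ=-45°, α=30°
  direction (0.8660, 0.5000); cell (1,6); t to first gridline: x 0.8198, y 1.0200 (then +1.1547 / +2.0000)
    (2,6) via x @ 0.8198
    (2,7) via y @ 1.0200
    (3,7) via x @ 1.9745
    (3,8) via y @ 3.0200  # hit
  → r_1 = 3.0200
beam 2: φ=0°, α=75°
  direction (0.2588, 0.9659); cell (1,6); t to first gridline: x 2.7432, y 0.5280 (then +3.8637 / +1.0353)
    (1,7) via y @ 0.5280
    (1,8) via y @ 1.5633  # hit
  → r_2 = 1.5633
beam 3: φ=45°, α=120°
  direction (-0.5000, 0.8660); cell (1,6); t to first gridline: x 0.5800, y 0.5889 (then +2.0000 / +1.1547)
    (0,6) via x @ 0.5800  # hit
  → r_3 = 0.5800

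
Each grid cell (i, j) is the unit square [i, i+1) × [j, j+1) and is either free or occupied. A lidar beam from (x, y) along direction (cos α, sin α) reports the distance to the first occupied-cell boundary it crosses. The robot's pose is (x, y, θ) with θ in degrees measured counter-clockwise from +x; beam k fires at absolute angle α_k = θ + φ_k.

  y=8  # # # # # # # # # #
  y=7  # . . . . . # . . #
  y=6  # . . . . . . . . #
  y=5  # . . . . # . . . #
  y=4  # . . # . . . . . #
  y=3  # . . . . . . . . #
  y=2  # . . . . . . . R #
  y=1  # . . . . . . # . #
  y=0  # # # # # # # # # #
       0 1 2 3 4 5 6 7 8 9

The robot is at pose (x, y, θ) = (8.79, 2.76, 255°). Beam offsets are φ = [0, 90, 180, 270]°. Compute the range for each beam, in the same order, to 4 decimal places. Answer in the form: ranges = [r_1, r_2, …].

ranges = [1.8221, 0.2174, 0.8114, 4.9590]

beam 1: φ=0°, α=255°
  dir = (cos 255°, sin 255°) = (-0.2588, -0.9659); from cell (8,2)
  next x-line at t=3.0523, next y-line at t=0.7868; Δt_x=3.8637, Δt_y=1.0353
    y: enter (8,1) at t=0.7868
    y: enter (8,0) at t=1.8221 ← occupied
  → r_1 = 1.8221
beam 2: φ=90°, α=345°
  dir = (cos 345°, sin 345°) = (0.9659, -0.2588); from cell (8,2)
  next x-line at t=0.2174, next y-line at t=2.9364; Δt_x=1.0353, Δt_y=3.8637
    x: enter (9,2) at t=0.2174 ← occupied
  → r_2 = 0.2174
beam 3: φ=180°, α=75°
  dir = (cos 75°, sin 75°) = (0.2588, 0.9659); from cell (8,2)
  next x-line at t=0.8114, next y-line at t=0.2485; Δt_x=3.8637, Δt_y=1.0353
    y: enter (8,3) at t=0.2485
    x: enter (9,3) at t=0.8114 ← occupied
  → r_3 = 0.8114
beam 4: φ=270°, α=165°
  dir = (cos 165°, sin 165°) = (-0.9659, 0.2588); from cell (8,2)
  next x-line at t=0.8179, next y-line at t=0.9273; Δt_x=1.0353, Δt_y=3.8637
    x: enter (7,2) at t=0.8179
    y: enter (7,3) at t=0.9273
    x: enter (6,3) at t=1.8531
    x: enter (5,3) at t=2.8884
    x: enter (4,3) at t=3.9237
    y: enter (4,4) at t=4.7910
    x: enter (3,4) at t=4.9590 ← occupied
  → r_4 = 4.9590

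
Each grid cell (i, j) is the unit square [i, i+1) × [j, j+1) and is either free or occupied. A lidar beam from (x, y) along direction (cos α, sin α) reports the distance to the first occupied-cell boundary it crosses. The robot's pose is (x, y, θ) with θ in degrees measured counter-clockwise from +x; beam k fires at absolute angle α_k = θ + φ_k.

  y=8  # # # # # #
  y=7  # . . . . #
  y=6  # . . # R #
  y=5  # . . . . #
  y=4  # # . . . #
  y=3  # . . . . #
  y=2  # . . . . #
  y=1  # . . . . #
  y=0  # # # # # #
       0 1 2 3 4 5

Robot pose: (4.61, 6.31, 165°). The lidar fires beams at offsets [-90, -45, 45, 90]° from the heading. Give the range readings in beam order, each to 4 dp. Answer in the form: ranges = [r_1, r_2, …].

beam 1: φ=-90°, α=75°
  d=(0.2588,0.9659)  start (4,6)  tX=1.5068 tY=0.7143  stride 1/|dx|=3.8637 1/|dy|=1.0353
    cross y-line → (4,7), t=0.7143
    cross x-line → (5,7), t=1.5068 (wall)
  → r_1 = 1.5068
beam 2: φ=-45°, α=120°
  d=(-0.5000,0.8660)  start (4,6)  tX=1.2200 tY=0.7967  stride 1/|dx|=2.0000 1/|dy|=1.1547
    cross y-line → (4,7), t=0.7967
    cross x-line → (3,7), t=1.2200
    cross y-line → (3,8), t=1.9514 (wall)
  → r_2 = 1.9514
beam 3: φ=45°, α=210°
  d=(-0.8660,-0.5000)  start (4,6)  tX=0.7044 tY=0.6200  stride 1/|dx|=1.1547 1/|dy|=2.0000
    cross y-line → (4,5), t=0.6200
    cross x-line → (3,5), t=0.7044
    cross x-line → (2,5), t=1.8591
    cross y-line → (2,4), t=2.6200
    cross x-line → (1,4), t=3.0138 (wall)
  → r_3 = 3.0138
beam 4: φ=90°, α=255°
  d=(-0.2588,-0.9659)  start (4,6)  tX=2.3569 tY=0.3209  stride 1/|dx|=3.8637 1/|dy|=1.0353
    cross y-line → (4,5), t=0.3209
    cross y-line → (4,4), t=1.3562
    cross x-line → (3,4), t=2.3569
    cross y-line → (3,3), t=2.3915
    cross y-line → (3,2), t=3.4268
    cross y-line → (3,1), t=4.4620
    cross y-line → (3,0), t=5.4973 (wall)
  → r_4 = 5.4973

ranges = [1.5068, 1.9514, 3.0138, 5.4973]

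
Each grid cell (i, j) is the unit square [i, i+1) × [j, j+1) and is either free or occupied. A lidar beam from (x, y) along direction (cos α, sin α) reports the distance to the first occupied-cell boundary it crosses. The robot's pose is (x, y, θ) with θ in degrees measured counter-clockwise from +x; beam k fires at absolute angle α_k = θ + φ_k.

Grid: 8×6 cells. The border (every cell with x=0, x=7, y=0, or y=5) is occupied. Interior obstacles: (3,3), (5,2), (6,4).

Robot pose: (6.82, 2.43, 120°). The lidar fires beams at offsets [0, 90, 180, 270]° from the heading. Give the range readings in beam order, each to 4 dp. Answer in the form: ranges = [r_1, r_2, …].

beam 1: φ=0°, α=120°
  direction (-0.5000, 0.8660); cell (6,2); t to first gridline: x 1.6400, y 0.6582 (then +2.0000 / +1.1547)
    (6,3) via y @ 0.6582
    (5,3) via x @ 1.6400
    (5,4) via y @ 1.8129
    (5,5) via y @ 2.9676  # hit
  → r_1 = 2.9676
beam 2: φ=90°, α=210°
  direction (-0.8660, -0.5000); cell (6,2); t to first gridline: x 0.9469, y 0.8600 (then +1.1547 / +2.0000)
    (6,1) via y @ 0.8600
    (5,1) via x @ 0.9469
    (4,1) via x @ 2.1016
    (4,0) via y @ 2.8600  # hit
  → r_2 = 2.8600
beam 3: φ=180°, α=300°
  direction (0.5000, -0.8660); cell (6,2); t to first gridline: x 0.3600, y 0.4965 (then +2.0000 / +1.1547)
    (7,2) via x @ 0.3600  # hit
  → r_3 = 0.3600
beam 4: φ=270°, α=30°
  direction (0.8660, 0.5000); cell (6,2); t to first gridline: x 0.2078, y 1.1400 (then +1.1547 / +2.0000)
    (7,2) via x @ 0.2078  # hit
  → r_4 = 0.2078

ranges = [2.9676, 2.8600, 0.3600, 0.2078]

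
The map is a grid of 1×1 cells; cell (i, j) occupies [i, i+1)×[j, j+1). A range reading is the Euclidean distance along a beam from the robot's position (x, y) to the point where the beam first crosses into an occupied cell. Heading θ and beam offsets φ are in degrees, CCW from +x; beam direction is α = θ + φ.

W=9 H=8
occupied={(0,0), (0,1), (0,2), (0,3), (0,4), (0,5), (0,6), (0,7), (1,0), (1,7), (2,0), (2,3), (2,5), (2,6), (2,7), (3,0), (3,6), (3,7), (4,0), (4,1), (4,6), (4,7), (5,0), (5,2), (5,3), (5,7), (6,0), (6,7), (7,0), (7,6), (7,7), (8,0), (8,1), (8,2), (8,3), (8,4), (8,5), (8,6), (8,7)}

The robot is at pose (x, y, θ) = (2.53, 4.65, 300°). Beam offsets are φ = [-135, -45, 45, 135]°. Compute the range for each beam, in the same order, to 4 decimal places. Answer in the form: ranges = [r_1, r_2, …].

ranges = [1.5840, 0.6729, 2.5571, 0.3623]

beam 1: φ=-135°, α=165°
  cosα=-0.9659 sinα=0.2588 | (2,4) | tMaxX 0.5487 tMaxY 1.3523 | tΔX 1.0353 tΔY 3.8637
    t=0.5487 [x] (1,4)
    t=1.3523 [y] (1,5)
    t=1.5840 [x] (0,5) — stop
  → r_1 = 1.5840
beam 2: φ=-45°, α=255°
  cosα=-0.2588 sinα=-0.9659 | (2,4) | tMaxX 2.0478 tMaxY 0.6729 | tΔX 3.8637 tΔY 1.0353
    t=0.6729 [y] (2,3) — stop
  → r_2 = 0.6729
beam 3: φ=45°, α=345°
  cosα=0.9659 sinα=-0.2588 | (2,4) | tMaxX 0.4866 tMaxY 2.5114 | tΔX 1.0353 tΔY 3.8637
    t=0.4866 [x] (3,4)
    t=1.5219 [x] (4,4)
    t=2.5114 [y] (4,3)
    t=2.5571 [x] (5,3) — stop
  → r_3 = 2.5571
beam 4: φ=135°, α=75°
  cosα=0.2588 sinα=0.9659 | (2,4) | tMaxX 1.8159 tMaxY 0.3623 | tΔX 3.8637 tΔY 1.0353
    t=0.3623 [y] (2,5) — stop
  → r_4 = 0.3623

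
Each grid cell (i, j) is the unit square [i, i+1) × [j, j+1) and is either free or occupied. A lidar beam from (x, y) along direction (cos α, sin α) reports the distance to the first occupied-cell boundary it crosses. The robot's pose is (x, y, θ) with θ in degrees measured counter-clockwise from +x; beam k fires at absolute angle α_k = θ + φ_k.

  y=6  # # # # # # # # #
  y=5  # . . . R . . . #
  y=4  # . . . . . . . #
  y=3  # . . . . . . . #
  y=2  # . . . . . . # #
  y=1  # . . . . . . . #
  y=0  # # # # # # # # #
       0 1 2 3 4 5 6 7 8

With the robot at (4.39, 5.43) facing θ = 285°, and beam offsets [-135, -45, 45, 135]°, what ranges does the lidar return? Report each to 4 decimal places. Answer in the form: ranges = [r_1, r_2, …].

ranges = [1.1400, 5.1153, 4.1685, 0.6582]

beam 1: φ=-135°, α=150°
  d=(-0.8660,0.5000)  start (4,5)  tX=0.4503 tY=1.1400  stride 1/|dx|=1.1547 1/|dy|=2.0000
    cross x-line → (3,5), t=0.4503
    cross y-line → (3,6), t=1.1400 (wall)
  → r_1 = 1.1400
beam 2: φ=-45°, α=240°
  d=(-0.5000,-0.8660)  start (4,5)  tX=0.7800 tY=0.4965  stride 1/|dx|=2.0000 1/|dy|=1.1547
    cross y-line → (4,4), t=0.4965
    cross x-line → (3,4), t=0.7800
    cross y-line → (3,3), t=1.6512
    cross x-line → (2,3), t=2.7800
    cross y-line → (2,2), t=2.8059
    cross y-line → (2,1), t=3.9606
    cross x-line → (1,1), t=4.7800
    cross y-line → (1,0), t=5.1153 (wall)
  → r_2 = 5.1153
beam 3: φ=45°, α=330°
  d=(0.8660,-0.5000)  start (4,5)  tX=0.7044 tY=0.8600  stride 1/|dx|=1.1547 1/|dy|=2.0000
    cross x-line → (5,5), t=0.7044
    cross y-line → (5,4), t=0.8600
    cross x-line → (6,4), t=1.8591
    cross y-line → (6,3), t=2.8600
    cross x-line → (7,3), t=3.0138
    cross x-line → (8,3), t=4.1685 (wall)
  → r_3 = 4.1685
beam 4: φ=135°, α=60°
  d=(0.5000,0.8660)  start (4,5)  tX=1.2200 tY=0.6582  stride 1/|dx|=2.0000 1/|dy|=1.1547
    cross y-line → (4,6), t=0.6582 (wall)
  → r_4 = 0.6582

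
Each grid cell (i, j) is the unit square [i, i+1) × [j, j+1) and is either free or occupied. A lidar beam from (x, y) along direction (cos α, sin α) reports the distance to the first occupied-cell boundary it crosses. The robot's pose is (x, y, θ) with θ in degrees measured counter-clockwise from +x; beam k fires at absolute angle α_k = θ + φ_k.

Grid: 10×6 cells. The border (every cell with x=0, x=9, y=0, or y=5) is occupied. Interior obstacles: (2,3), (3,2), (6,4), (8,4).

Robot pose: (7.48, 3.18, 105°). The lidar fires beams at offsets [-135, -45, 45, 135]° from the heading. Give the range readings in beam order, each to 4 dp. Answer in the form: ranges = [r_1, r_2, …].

beam 1: φ=-135°, α=330°
  dir = (cos 330°, sin 330°) = (0.8660, -0.5000); from cell (7,3)
  next x-line at t=0.6004, next y-line at t=0.3600; Δt_x=1.1547, Δt_y=2.0000
    y: enter (7,2) at t=0.3600
    x: enter (8,2) at t=0.6004
    x: enter (9,2) at t=1.7551 ← occupied
  → r_1 = 1.7551
beam 2: φ=-45°, α=60°
  dir = (cos 60°, sin 60°) = (0.5000, 0.8660); from cell (7,3)
  next x-line at t=1.0400, next y-line at t=0.9469; Δt_x=2.0000, Δt_y=1.1547
    y: enter (7,4) at t=0.9469
    x: enter (8,4) at t=1.0400 ← occupied
  → r_2 = 1.0400
beam 3: φ=45°, α=150°
  dir = (cos 150°, sin 150°) = (-0.8660, 0.5000); from cell (7,3)
  next x-line at t=0.5543, next y-line at t=1.6400; Δt_x=1.1547, Δt_y=2.0000
    x: enter (6,3) at t=0.5543
    y: enter (6,4) at t=1.6400 ← occupied
  → r_3 = 1.6400
beam 4: φ=135°, α=240°
  dir = (cos 240°, sin 240°) = (-0.5000, -0.8660); from cell (7,3)
  next x-line at t=0.9600, next y-line at t=0.2078; Δt_x=2.0000, Δt_y=1.1547
    y: enter (7,2) at t=0.2078
    x: enter (6,2) at t=0.9600
    y: enter (6,1) at t=1.3625
    y: enter (6,0) at t=2.5172 ← occupied
  → r_4 = 2.5172

ranges = [1.7551, 1.0400, 1.6400, 2.5172]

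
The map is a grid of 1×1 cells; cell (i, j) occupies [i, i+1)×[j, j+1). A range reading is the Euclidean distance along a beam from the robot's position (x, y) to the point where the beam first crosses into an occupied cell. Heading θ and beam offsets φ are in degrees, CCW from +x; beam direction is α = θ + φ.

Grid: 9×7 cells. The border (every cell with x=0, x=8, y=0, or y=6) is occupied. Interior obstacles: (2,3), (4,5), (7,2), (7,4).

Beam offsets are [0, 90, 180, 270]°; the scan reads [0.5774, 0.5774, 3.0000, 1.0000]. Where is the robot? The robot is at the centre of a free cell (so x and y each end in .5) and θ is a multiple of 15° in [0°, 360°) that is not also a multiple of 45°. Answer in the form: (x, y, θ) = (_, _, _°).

(x, y, θ) = (5.5, 5.5, 120°)

Candidates: 31 free-cell centres × 16 headings = 496 poses. Raycast each; keep the one whose scan matches to 4 dp.
  (6.5, 1.5, 285°): beam 1 = 0.5176 ≠ 0.5774 ✗
  (4.5, 1.5, 255°): beam 1 = 0.5176 ≠ 0.5774 ✗
  (3.5, 5.5, 105°): beam 1 = 0.5176 ≠ 0.5774 ✗
  (1.5, 5.5, 210°): beam 2 = 1.7321 ≠ 0.5774 ✗
  (4.5, 4.5, 165°): beam 1 = 3.6235 ≠ 0.5774 ✗
  …
  (5.5, 5.5, 120°): r_1=0.5774, r_2=0.5774, r_3=3.0000, r_4=1.0000 — all match ✓
No second candidate reproduces the full scan.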